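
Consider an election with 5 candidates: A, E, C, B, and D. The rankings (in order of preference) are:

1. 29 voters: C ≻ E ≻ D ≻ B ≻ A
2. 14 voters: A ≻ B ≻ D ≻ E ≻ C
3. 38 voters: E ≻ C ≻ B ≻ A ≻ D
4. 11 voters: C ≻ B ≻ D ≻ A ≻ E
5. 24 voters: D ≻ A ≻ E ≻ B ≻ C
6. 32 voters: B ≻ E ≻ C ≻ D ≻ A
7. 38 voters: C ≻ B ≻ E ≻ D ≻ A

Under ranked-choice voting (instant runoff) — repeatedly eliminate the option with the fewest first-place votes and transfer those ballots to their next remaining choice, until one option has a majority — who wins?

E

Round 1: A 14, E 38, C 78, B 32, D 24. Eliminate A.
Round 2: E 38, C 78, B 46, D 24. Eliminate D.
Round 3: E 62, C 78, B 46. Eliminate B.
Round 4: E 108, C 78. E has a majority.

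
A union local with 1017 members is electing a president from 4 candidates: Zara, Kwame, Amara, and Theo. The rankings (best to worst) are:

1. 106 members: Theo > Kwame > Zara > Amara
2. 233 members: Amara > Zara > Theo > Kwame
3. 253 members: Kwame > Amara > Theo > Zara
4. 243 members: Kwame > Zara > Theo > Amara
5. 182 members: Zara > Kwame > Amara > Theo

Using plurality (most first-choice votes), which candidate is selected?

First-place votes: Zara 182, Kwame 496, Amara 233, Theo 106.
Kwame has the most first-place votes.

Kwame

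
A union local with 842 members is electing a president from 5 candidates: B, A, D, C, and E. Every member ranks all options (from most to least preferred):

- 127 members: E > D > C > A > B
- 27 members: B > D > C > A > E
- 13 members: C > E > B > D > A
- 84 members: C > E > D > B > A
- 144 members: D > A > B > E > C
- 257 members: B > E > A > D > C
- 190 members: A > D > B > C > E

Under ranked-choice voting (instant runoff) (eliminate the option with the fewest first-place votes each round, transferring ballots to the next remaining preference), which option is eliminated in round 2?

Round 1: B 284, A 190, D 144, C 97, E 127. Eliminate C.
Round 2: B 284, A 190, D 144, E 224. Eliminate D.

D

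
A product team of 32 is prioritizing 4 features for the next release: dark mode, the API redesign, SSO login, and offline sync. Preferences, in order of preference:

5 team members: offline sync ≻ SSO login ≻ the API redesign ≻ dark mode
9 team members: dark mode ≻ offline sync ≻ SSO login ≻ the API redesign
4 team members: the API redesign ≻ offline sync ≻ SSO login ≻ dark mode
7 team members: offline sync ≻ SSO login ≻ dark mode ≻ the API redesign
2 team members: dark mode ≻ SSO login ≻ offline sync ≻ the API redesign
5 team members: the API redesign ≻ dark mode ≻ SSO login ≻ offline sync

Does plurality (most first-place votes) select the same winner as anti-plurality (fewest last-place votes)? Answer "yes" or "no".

no

Plurality — first-place votes: dark mode 11, the API redesign 9, SSO login 0, offline sync 12. Winner: offline sync.
Anti-plurality — last-place votes: dark mode 9, the API redesign 18, SSO login 0, offline sync 5. Winner: SSO login.
The two methods disagree.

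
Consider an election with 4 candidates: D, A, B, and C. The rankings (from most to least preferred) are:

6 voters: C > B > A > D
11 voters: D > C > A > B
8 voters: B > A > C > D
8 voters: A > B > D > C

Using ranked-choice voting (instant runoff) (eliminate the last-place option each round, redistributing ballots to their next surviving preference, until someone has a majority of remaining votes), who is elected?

Round 1: D 11, A 8, B 8, C 6. Eliminate C.
Round 2: D 11, A 8, B 14. Eliminate A.
Round 3: D 11, B 22. B has a majority.

B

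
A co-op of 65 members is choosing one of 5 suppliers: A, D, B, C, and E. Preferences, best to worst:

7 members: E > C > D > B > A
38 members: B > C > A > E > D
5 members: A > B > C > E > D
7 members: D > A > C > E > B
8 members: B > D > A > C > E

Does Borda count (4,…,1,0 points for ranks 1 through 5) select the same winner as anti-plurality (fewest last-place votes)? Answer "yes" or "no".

Borda — scores: A 133, D 66, B 206, C 167, E 78. Winner: B.
Anti-plurality — last-place votes: A 7, D 43, B 7, C 0, E 8. Winner: C.
The two methods disagree.

no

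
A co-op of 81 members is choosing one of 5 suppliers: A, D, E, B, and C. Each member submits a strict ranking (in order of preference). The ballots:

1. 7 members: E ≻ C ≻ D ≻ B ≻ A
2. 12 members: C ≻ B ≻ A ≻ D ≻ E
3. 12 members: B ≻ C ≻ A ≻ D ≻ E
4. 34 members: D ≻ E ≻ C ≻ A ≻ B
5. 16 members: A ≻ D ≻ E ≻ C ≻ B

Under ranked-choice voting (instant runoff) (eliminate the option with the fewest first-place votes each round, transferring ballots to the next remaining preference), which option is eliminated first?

E

Round 1: A 16, D 34, E 7, B 12, C 12. Eliminate E.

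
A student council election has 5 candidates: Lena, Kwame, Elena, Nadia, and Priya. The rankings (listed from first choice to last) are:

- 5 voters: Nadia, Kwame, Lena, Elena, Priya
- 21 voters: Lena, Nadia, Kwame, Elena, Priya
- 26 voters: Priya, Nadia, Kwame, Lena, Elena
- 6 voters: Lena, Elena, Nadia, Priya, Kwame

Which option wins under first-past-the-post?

Lena

First-place votes: Lena 27, Kwame 0, Elena 0, Nadia 5, Priya 26.
Lena has the most first-place votes.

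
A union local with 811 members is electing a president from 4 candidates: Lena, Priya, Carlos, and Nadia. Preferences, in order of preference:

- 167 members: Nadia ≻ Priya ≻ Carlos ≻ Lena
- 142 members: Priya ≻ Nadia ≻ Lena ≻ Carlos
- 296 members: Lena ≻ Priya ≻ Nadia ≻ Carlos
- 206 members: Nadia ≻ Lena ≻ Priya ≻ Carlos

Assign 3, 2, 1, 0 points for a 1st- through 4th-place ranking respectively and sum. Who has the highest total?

Nadia

Lena: 167·0 + 142·1 + 296·3 + 206·2 = 1442
Priya: 167·2 + 142·3 + 296·2 + 206·1 = 1558
Carlos: 167·1 + 142·0 + 296·0 + 206·0 = 167
Nadia: 167·3 + 142·2 + 296·1 + 206·3 = 1699
Nadia has the highest Borda score (1699).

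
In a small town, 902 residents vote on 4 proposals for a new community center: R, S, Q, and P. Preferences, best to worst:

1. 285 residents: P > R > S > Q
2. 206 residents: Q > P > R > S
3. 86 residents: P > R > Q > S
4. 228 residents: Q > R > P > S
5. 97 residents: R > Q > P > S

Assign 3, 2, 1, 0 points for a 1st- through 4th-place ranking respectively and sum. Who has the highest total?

R: 285·2 + 206·1 + 86·2 + 228·2 + 97·3 = 1695
S: 285·1 + 206·0 + 86·0 + 228·0 + 97·0 = 285
Q: 285·0 + 206·3 + 86·1 + 228·3 + 97·2 = 1582
P: 285·3 + 206·2 + 86·3 + 228·1 + 97·1 = 1850
P has the highest Borda score (1850).

P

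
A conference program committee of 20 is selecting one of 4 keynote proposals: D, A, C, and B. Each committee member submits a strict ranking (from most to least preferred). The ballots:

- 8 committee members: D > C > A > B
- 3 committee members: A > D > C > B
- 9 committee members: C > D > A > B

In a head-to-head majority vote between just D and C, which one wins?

D

Voters preferring D to C: 11; preferring C to D: 9.
D wins the head-to-head.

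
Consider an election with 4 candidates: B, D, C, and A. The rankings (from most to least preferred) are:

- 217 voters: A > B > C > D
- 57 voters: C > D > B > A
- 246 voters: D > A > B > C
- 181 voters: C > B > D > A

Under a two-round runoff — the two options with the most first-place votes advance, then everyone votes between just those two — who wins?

Round 1 first-place votes: B 0, D 246, C 238, A 217.
D and C advance.
Runoff: D is preferred to C by 246 voters; C by 455.
C wins the runoff.

C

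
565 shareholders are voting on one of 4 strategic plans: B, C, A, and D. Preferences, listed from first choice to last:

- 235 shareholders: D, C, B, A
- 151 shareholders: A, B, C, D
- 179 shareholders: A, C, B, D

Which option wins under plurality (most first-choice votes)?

A

First-place votes: B 0, C 0, A 330, D 235.
A has the most first-place votes.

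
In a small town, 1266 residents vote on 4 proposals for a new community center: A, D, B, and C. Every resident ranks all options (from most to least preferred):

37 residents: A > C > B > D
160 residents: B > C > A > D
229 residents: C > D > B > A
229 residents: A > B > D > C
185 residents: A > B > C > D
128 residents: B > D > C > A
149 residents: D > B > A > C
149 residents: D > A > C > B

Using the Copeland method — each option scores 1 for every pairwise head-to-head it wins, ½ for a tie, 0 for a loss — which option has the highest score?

A: beats C; loses to D and B → score 1.
D: beats A and C; loses to B → score 2.
B: beats A, D, and C → score 3.
C: loses to A, D, and B → score 0.
B has the best pairwise record.

B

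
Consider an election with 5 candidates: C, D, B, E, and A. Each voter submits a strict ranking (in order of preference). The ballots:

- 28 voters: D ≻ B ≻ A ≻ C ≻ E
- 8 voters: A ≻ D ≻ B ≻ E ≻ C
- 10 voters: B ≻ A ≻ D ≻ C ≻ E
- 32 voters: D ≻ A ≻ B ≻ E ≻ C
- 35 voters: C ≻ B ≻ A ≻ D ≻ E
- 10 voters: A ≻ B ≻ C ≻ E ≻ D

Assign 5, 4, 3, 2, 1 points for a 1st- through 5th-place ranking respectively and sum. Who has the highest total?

B

C: 28·2 + 8·1 + 10·2 + 32·1 + 35·5 + 10·3 = 321
D: 28·5 + 8·4 + 10·3 + 32·5 + 35·2 + 10·1 = 442
B: 28·4 + 8·3 + 10·5 + 32·3 + 35·4 + 10·4 = 462
E: 28·1 + 8·2 + 10·1 + 32·2 + 35·1 + 10·2 = 173
A: 28·3 + 8·5 + 10·4 + 32·4 + 35·3 + 10·5 = 447
B has the highest Borda score (462).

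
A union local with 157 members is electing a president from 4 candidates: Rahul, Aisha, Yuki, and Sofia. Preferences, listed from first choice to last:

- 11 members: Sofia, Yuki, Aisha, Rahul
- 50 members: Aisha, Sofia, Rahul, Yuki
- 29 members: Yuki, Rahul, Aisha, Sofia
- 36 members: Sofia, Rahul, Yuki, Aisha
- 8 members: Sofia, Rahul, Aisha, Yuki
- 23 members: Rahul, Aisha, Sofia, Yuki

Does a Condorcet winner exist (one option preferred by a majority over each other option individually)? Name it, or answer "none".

none

Checking pairwise contests:
Sofia beats Rahul 105–52.
Rahul beats Aisha 96–61.
Rahul beats Yuki 117–40.
Aisha beats Sofia 102–55.
Every option loses at least one head-to-head, so there is no Condorcet winner.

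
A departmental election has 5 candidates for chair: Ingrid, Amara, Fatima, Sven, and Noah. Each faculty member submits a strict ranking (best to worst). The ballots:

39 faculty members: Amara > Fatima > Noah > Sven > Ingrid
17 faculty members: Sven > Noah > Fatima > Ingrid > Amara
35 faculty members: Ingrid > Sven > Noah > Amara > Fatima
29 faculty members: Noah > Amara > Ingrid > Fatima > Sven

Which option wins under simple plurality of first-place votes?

First-place votes: Ingrid 35, Amara 39, Fatima 0, Sven 17, Noah 29.
Amara has the most first-place votes.

Amara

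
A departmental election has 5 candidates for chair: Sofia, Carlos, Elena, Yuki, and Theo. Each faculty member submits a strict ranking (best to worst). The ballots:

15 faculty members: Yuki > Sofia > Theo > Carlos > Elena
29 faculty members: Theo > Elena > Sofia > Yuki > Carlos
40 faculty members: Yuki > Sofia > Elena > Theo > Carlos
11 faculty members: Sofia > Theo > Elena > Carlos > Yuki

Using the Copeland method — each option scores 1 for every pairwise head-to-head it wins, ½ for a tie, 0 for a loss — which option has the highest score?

Sofia: beats Carlos, Elena, and Theo; loses to Yuki → score 3.
Carlos: loses to Sofia, Elena, Yuki, and Theo → score 0.
Elena: beats Carlos; loses to Sofia, Yuki, and Theo → score 1.
Yuki: beats Sofia, Carlos, Elena, and Theo → score 4.
Theo: beats Carlos and Elena; loses to Sofia and Yuki → score 2.
Yuki has the best pairwise record.

Yuki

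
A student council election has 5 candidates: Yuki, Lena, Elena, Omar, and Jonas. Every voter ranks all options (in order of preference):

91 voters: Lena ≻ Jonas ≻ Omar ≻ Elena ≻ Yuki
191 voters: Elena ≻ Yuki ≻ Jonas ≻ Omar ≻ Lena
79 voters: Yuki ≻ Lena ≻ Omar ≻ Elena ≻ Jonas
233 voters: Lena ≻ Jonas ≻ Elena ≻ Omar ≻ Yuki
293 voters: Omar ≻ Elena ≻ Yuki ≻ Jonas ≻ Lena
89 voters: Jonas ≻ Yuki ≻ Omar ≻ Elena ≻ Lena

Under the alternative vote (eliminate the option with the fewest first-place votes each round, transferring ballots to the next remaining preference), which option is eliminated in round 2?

Round 1: Yuki 79, Lena 324, Elena 191, Omar 293, Jonas 89. Eliminate Yuki.
Round 2: Lena 403, Elena 191, Omar 293, Jonas 89. Eliminate Jonas.

Jonas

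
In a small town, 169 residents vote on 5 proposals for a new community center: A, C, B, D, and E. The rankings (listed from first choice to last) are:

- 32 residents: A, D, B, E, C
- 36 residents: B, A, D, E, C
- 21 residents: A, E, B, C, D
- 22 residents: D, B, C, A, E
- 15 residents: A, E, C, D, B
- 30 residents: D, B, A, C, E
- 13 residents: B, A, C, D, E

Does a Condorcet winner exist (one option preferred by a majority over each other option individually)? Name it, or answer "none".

none

Checking pairwise contests:
B beats A 101–68.
A beats C 147–22.
D beats B 99–70.
A beats D 117–52.
A beats E 169–0.
Every option loses at least one head-to-head, so there is no Condorcet winner.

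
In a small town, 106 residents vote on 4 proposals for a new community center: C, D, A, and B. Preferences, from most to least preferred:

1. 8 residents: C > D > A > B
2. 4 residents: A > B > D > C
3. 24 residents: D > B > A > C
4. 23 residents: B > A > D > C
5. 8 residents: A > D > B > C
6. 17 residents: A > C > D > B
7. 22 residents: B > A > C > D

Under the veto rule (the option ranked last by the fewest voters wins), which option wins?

A

Last-place votes: C 59, D 22, A 0, B 25.
A is ranked last by the fewest voters, so A wins.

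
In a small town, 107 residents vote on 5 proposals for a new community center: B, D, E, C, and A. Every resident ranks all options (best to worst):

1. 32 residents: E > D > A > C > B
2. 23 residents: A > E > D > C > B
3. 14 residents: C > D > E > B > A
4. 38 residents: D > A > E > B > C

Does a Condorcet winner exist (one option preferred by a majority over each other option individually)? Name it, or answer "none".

Checking pairwise contests:
D beats B 107–0.
E beats D 55–52.
A beats E 61–46.
D beats C 93–14.
D beats A 84–23.
Every option loses at least one head-to-head, so there is no Condorcet winner.

none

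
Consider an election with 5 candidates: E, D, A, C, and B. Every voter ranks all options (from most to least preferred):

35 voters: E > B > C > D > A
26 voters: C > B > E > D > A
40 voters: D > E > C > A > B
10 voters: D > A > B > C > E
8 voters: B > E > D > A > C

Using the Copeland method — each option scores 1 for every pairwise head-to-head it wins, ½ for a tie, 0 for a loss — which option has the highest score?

E

E: beats D, A, C, and B → score 4.
D: beats A; loses to E, C, and B → score 1.
A: loses to E, D, C, and B → score 0.
C: beats D, A, and B; loses to E → score 3.
B: beats D and A; loses to E and C → score 2.
E has the best pairwise record.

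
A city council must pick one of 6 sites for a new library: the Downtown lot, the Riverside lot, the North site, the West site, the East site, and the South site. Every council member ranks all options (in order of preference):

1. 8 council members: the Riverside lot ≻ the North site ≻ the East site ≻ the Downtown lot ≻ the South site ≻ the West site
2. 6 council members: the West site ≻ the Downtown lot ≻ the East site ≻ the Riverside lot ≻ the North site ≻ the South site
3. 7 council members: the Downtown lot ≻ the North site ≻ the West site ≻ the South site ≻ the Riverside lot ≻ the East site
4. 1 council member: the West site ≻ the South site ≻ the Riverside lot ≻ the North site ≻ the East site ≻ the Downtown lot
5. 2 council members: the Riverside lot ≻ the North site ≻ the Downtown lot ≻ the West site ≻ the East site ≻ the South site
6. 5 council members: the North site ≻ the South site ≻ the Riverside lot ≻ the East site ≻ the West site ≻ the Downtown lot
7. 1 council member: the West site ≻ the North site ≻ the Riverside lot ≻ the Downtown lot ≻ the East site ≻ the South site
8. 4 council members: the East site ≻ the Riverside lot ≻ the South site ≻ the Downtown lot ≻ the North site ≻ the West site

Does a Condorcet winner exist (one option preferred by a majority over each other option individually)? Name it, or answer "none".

the Riverside lot

the Riverside lot vs the Downtown lot: 21–13 for the Riverside lot.
the Riverside lot vs the North site: 21–13 for the Riverside lot.
the Riverside lot vs the West site: 19–15 for the Riverside lot.
the Riverside lot vs the East site: 24–10 for the Riverside lot.
the Riverside lot vs the South site: 21–13 for the Riverside lot.
the Riverside lot beats every other option head-to-head.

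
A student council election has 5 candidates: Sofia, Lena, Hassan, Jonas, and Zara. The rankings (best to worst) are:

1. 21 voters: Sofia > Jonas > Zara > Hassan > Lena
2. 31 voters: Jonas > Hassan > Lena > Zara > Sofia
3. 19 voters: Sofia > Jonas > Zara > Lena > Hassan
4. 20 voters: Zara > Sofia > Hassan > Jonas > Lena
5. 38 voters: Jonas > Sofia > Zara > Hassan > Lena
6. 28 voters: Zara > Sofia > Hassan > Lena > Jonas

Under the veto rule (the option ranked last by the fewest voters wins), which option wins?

Zara

Last-place votes: Sofia 31, Lena 79, Hassan 19, Jonas 28, Zara 0.
Zara is ranked last by the fewest voters, so Zara wins.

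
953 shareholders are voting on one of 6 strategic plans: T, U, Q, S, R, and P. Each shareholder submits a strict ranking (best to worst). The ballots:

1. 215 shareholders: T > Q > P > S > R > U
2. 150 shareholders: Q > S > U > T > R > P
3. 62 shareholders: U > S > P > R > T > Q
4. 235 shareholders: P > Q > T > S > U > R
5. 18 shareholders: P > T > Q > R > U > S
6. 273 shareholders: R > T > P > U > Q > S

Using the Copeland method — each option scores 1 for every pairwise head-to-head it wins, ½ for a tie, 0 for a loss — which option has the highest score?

T: beats U, Q, S, R, and P → score 5.
U: loses to T, Q, S, R, and P → score 0.
Q: beats U, S, and R; loses to T and P → score 3.
S: beats U and R; loses to T, Q, and P → score 2.
R: beats U; loses to T, Q, S, and P → score 1.
P: beats U, Q, S, and R; loses to T → score 4.
T has the best pairwise record.

T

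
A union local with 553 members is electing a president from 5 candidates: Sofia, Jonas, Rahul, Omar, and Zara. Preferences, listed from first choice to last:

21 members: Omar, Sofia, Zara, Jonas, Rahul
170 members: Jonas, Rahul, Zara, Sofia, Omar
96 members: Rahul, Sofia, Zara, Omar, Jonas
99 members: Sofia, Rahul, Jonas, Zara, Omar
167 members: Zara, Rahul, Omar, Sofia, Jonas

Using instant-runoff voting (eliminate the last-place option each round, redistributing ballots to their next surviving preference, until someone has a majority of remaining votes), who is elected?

Round 1: Sofia 99, Jonas 170, Rahul 96, Omar 21, Zara 167. Eliminate Omar.
Round 2: Sofia 120, Jonas 170, Rahul 96, Zara 167. Eliminate Rahul.
Round 3: Sofia 216, Jonas 170, Zara 167. Eliminate Zara.
Round 4: Sofia 383, Jonas 170. Sofia has a majority.

Sofia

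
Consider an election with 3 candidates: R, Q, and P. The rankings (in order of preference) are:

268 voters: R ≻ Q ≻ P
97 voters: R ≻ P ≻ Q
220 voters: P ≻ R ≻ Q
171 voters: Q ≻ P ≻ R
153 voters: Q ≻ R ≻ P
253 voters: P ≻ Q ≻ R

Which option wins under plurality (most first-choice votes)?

First-place votes: R 365, Q 324, P 473.
P has the most first-place votes.

P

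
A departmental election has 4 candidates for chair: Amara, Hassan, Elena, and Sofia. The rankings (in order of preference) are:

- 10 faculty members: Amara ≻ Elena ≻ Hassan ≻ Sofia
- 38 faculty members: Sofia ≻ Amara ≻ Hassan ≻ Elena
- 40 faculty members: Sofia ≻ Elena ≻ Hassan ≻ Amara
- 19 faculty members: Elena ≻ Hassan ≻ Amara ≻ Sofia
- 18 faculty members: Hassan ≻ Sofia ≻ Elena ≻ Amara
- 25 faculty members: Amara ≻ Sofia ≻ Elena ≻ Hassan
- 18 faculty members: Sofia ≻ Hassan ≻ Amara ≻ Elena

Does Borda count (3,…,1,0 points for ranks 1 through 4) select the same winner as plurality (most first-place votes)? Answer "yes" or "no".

Borda — scores: Amara 218, Hassan 216, Elena 200, Sofia 374. Winner: Sofia.
Plurality — first-place votes: Amara 35, Hassan 18, Elena 19, Sofia 96. Winner: Sofia.
The two methods agree.

yes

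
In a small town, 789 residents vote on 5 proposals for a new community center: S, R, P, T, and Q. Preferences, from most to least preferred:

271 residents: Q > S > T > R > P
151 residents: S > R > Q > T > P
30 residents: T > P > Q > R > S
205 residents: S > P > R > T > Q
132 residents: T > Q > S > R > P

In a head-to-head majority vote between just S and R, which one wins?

S

Voters preferring S to R: 759; preferring R to S: 30.
S wins the head-to-head.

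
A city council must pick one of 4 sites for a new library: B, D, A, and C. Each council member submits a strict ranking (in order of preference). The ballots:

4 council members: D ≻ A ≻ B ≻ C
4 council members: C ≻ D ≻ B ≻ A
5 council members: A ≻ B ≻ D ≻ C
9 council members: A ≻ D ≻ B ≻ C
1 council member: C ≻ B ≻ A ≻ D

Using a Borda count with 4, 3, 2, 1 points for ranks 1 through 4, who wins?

B: 4·2 + 4·2 + 5·3 + 9·2 + 1·3 = 52
D: 4·4 + 4·3 + 5·2 + 9·3 + 1·1 = 66
A: 4·3 + 4·1 + 5·4 + 9·4 + 1·2 = 74
C: 4·1 + 4·4 + 5·1 + 9·1 + 1·4 = 38
A has the highest Borda score (74).

A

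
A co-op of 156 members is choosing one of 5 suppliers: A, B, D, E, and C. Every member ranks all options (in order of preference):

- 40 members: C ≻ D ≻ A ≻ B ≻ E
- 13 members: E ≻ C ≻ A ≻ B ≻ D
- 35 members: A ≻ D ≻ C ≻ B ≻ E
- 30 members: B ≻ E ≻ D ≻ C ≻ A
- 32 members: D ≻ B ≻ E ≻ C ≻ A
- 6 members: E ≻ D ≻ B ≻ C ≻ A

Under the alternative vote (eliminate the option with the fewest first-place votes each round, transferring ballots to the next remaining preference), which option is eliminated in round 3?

A

Round 1: A 35, B 30, D 32, E 19, C 40. Eliminate E.
Round 2: A 35, B 30, D 38, C 53. Eliminate B.
Round 3: A 35, D 68, C 53. Eliminate A.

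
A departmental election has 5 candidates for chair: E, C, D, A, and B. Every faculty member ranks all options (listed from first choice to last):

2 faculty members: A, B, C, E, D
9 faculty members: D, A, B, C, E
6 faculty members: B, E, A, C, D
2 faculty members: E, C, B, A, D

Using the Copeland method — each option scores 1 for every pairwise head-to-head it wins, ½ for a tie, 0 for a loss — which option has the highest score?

E: beats D; loses to C, A, and B → score 1.
C: beats E and D; loses to A and B → score 2.
D: loses to E, C, A, and B → score 0.
A: beats E, C, D, and B → score 4.
B: beats E, C, and D; loses to A → score 3.
A has the best pairwise record.

A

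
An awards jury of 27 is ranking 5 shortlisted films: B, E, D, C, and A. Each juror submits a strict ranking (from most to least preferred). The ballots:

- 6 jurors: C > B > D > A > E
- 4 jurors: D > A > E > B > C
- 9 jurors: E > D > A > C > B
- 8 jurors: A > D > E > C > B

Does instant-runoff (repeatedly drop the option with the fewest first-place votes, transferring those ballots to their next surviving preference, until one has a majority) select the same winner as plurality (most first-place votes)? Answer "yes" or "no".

Instant-runoff — R1 B 0, E 9, D 4, C 6, A 8 (B out); R2 E 9, D 4, C 6, A 8 (D out); R3 E 9, C 6, A 12 (C out); R4 E 9, A 18 (A winner). Winner: A.
Plurality — first-place votes: B 0, E 9, D 4, C 6, A 8. Winner: E.
The two methods disagree.

no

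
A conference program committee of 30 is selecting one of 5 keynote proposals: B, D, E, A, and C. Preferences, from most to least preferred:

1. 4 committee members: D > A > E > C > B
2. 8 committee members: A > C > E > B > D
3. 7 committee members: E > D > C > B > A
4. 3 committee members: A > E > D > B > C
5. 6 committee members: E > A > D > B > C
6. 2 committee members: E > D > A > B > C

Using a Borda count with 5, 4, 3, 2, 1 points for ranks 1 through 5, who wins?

B: 4·1 + 8·2 + 7·2 + 3·2 + 6·2 + 2·2 = 56
D: 4·5 + 8·1 + 7·4 + 3·3 + 6·3 + 2·4 = 91
E: 4·3 + 8·3 + 7·5 + 3·4 + 6·5 + 2·5 = 123
A: 4·4 + 8·5 + 7·1 + 3·5 + 6·4 + 2·3 = 108
C: 4·2 + 8·4 + 7·3 + 3·1 + 6·1 + 2·1 = 72
E has the highest Borda score (123).

E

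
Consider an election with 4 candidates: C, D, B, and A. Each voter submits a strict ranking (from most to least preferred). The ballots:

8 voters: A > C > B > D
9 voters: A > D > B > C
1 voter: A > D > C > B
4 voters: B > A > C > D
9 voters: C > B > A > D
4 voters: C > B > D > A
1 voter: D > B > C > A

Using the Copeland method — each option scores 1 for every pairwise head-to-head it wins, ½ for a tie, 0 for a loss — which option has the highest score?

A

C: beats D and B; loses to A → score 2.
D: loses to C, B, and A → score 0.
B: beats D; ties A; loses to C → score 1.5.
A: beats C and D; ties B → score 2.5.
A has the best pairwise record.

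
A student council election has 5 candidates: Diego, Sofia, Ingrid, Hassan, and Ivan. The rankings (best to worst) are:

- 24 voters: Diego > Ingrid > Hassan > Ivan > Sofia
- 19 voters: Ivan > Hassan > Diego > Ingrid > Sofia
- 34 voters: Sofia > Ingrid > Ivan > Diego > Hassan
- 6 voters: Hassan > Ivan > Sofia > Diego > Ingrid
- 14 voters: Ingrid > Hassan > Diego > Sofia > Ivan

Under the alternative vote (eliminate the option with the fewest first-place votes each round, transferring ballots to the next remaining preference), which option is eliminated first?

Hassan

Round 1: Diego 24, Sofia 34, Ingrid 14, Hassan 6, Ivan 19. Eliminate Hassan.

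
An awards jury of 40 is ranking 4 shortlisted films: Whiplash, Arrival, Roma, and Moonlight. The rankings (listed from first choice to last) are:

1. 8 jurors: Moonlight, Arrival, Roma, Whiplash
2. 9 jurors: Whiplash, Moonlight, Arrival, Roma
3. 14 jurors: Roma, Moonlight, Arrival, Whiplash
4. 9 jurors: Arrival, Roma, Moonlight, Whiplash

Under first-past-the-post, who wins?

First-place votes: Whiplash 9, Arrival 9, Roma 14, Moonlight 8.
Roma has the most first-place votes.

Roma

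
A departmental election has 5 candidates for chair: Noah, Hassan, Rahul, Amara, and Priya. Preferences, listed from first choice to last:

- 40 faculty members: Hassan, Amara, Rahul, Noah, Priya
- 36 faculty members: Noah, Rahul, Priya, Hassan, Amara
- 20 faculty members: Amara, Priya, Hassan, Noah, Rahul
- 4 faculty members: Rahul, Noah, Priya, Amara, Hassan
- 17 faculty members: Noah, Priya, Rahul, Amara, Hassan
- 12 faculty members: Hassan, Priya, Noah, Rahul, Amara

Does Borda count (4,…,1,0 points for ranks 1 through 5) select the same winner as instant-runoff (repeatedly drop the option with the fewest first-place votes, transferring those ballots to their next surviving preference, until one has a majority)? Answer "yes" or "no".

Borda — scores: Noah 308, Hassan 284, Rahul 250, Amara 221, Priya 227. Winner: Noah.
Instant-runoff — R1 Noah 53, Hassan 52, Rahul 4, Amara 20, Priya 0 (Priya out); R2 Noah 53, Hassan 52, Rahul 4, Amara 20 (Rahul out); R3 Noah 57, Hassan 52, Amara 20 (Amara out); R4 Noah 57, Hassan 72 (Hassan winner). Winner: Hassan.
The two methods disagree.

no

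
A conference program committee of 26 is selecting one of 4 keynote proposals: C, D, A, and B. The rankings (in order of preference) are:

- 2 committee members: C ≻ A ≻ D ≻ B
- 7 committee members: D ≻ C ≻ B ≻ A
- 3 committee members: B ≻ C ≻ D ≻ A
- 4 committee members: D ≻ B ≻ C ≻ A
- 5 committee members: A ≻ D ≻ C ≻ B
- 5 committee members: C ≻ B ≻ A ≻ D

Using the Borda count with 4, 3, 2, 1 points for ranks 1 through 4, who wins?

C

C: 2·4 + 7·3 + 3·3 + 4·2 + 5·2 + 5·4 = 76
D: 2·2 + 7·4 + 3·2 + 4·4 + 5·3 + 5·1 = 74
A: 2·3 + 7·1 + 3·1 + 4·1 + 5·4 + 5·2 = 50
B: 2·1 + 7·2 + 3·4 + 4·3 + 5·1 + 5·3 = 60
C has the highest Borda score (76).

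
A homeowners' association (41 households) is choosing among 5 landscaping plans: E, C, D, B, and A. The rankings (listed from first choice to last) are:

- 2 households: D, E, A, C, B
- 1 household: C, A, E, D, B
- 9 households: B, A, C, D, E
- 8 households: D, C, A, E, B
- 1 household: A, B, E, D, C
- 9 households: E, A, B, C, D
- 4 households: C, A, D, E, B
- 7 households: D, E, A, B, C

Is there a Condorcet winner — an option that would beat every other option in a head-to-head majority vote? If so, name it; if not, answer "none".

A vs E: 23–18 for A.
A vs C: 28–13 for A.
A vs D: 24–17 for A.
A vs B: 32–9 for A.
A beats every other option head-to-head.

A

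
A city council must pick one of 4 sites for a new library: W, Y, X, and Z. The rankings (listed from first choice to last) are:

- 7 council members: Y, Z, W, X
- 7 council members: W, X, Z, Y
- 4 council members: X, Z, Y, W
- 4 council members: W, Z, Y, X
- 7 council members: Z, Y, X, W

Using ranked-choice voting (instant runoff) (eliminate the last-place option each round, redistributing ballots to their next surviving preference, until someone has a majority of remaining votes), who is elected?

Round 1: W 11, Y 7, X 4, Z 7. Eliminate X.
Round 2: W 11, Y 7, Z 11. Eliminate Y.
Round 3: W 11, Z 18. Z has a majority.

Z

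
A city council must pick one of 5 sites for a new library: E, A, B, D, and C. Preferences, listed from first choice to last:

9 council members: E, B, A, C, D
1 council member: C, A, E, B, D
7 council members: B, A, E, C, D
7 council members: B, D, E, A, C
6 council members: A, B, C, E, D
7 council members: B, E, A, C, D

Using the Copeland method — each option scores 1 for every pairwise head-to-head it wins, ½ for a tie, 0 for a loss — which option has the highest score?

B

E: beats A, D, and C; loses to B → score 3.
A: beats D and C; loses to E and B → score 2.
B: beats E, A, D, and C → score 4.
D: loses to E, A, B, and C → score 0.
C: beats D; loses to E, A, and B → score 1.
B has the best pairwise record.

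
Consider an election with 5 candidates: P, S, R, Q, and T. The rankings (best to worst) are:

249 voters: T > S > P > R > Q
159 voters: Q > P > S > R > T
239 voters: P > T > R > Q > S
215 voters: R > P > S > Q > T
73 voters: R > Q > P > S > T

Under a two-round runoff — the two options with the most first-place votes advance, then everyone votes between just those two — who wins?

T

Round 1 first-place votes: P 239, S 0, R 288, Q 159, T 249.
R and T advance.
Runoff: R is preferred to T by 447 voters; T by 488.
T wins the runoff.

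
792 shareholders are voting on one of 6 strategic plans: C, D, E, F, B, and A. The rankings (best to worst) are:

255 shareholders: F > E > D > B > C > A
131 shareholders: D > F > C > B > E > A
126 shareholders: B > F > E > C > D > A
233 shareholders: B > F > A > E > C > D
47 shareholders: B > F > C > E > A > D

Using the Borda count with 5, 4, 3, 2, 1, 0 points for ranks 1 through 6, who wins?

F

C: 255·1 + 131·3 + 126·2 + 233·1 + 47·3 = 1274
D: 255·3 + 131·5 + 126·1 + 233·0 + 47·0 = 1546
E: 255·4 + 131·1 + 126·3 + 233·2 + 47·2 = 2089
F: 255·5 + 131·4 + 126·4 + 233·4 + 47·4 = 3423
B: 255·2 + 131·2 + 126·5 + 233·5 + 47·5 = 2802
A: 255·0 + 131·0 + 126·0 + 233·3 + 47·1 = 746
F has the highest Borda score (3423).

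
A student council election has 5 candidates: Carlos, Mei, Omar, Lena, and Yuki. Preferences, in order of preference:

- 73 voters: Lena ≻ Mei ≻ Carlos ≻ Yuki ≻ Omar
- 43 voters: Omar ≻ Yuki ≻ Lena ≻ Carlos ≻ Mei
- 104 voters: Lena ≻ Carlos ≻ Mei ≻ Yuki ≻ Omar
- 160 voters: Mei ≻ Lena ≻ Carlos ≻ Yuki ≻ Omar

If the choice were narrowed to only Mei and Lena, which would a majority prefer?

Voters preferring Mei to Lena: 160; preferring Lena to Mei: 220.
Lena wins the head-to-head.

Lena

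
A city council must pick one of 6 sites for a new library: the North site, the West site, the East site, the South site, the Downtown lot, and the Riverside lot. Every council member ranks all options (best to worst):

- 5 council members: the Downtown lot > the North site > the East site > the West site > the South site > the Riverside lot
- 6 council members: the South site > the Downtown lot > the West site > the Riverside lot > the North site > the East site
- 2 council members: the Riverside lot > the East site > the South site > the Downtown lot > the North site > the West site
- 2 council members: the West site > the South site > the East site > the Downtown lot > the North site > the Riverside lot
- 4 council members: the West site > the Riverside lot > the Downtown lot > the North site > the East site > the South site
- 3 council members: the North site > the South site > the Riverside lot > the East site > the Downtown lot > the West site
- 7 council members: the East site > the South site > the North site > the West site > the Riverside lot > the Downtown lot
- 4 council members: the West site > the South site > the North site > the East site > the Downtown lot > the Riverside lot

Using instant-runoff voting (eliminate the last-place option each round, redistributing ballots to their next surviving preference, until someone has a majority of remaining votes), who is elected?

Round 1: the North site 3, the West site 10, the East site 7, the South site 6, the Downtown lot 5, the Riverside lot 2. Eliminate the Riverside lot.
Round 2: the North site 3, the West site 10, the East site 9, the South site 6, the Downtown lot 5. Eliminate the North site.
Round 3: the West site 10, the East site 9, the South site 9, the Downtown lot 5. Eliminate the Downtown lot.
Round 4: the West site 10, the East site 14, the South site 9. Eliminate the South site.
Round 5: the West site 16, the East site 17. The East site has a majority.

the East site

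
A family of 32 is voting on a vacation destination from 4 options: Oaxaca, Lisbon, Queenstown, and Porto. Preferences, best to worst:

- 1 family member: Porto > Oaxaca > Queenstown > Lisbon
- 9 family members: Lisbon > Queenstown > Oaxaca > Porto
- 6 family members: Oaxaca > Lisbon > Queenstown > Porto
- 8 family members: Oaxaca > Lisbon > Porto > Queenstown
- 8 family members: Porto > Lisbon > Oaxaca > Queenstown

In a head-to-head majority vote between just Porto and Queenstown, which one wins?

Porto

Voters preferring Porto to Queenstown: 17; preferring Queenstown to Porto: 15.
Porto wins the head-to-head.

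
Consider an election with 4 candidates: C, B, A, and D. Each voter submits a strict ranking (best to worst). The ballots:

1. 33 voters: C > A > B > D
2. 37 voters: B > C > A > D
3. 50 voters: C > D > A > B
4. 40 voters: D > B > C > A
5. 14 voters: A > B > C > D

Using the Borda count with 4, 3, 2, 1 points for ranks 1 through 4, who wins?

C

C: 33·4 + 37·3 + 50·4 + 40·2 + 14·2 = 551
B: 33·2 + 37·4 + 50·1 + 40·3 + 14·3 = 426
A: 33·3 + 37·2 + 50·2 + 40·1 + 14·4 = 369
D: 33·1 + 37·1 + 50·3 + 40·4 + 14·1 = 394
C has the highest Borda score (551).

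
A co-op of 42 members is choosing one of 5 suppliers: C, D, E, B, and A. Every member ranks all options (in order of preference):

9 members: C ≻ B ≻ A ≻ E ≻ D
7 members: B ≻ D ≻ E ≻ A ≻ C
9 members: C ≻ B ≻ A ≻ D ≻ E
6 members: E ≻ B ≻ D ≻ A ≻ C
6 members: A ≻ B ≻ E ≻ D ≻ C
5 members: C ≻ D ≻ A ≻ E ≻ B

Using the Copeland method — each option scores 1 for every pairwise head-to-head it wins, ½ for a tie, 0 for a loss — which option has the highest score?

C: beats D, E, B, and A → score 4.
D: ties E; loses to C, B, and A → score 0.5.
E: ties D; loses to C, B, and A → score 0.5.
B: beats D, E, and A; loses to C → score 3.
A: beats D and E; loses to C and B → score 2.
C has the best pairwise record.

C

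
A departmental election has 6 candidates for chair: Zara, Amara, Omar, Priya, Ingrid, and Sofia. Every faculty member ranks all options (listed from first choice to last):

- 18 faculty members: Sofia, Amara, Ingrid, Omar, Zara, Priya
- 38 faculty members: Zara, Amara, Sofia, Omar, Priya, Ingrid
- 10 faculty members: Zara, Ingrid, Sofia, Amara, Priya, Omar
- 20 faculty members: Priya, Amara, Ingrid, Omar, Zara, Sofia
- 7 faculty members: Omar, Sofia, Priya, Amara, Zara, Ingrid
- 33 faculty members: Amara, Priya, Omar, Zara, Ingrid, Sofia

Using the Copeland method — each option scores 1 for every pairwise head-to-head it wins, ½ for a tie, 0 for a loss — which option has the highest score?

Zara: beats Priya, Ingrid, and Sofia; loses to Amara and Omar → score 3.
Amara: beats Zara, Omar, Priya, Ingrid, and Sofia → score 5.
Omar: beats Zara and Ingrid; ties Priya; loses to Amara and Sofia → score 2.5.
Priya: beats Ingrid; ties Omar; loses to Zara, Amara, and Sofia → score 1.5.
Ingrid: ties Sofia; loses to Zara, Amara, Omar, and Priya → score 0.5.
Sofia: beats Omar and Priya; ties Ingrid; loses to Zara and Amara → score 2.5.
Amara has the best pairwise record.

Amara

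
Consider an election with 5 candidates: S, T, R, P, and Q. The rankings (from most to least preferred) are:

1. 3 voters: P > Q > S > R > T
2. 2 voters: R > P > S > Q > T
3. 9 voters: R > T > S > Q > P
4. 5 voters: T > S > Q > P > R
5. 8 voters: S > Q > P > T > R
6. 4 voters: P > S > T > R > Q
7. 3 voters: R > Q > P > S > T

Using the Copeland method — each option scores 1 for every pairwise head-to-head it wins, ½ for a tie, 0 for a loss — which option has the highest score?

S

S: beats T, R, P, and Q → score 4.
T: beats Q; ties R; loses to S and P → score 1.5.
R: beats Q; ties T; loses to S and P → score 1.5.
P: beats T and R; loses to S and Q → score 2.
Q: beats P; loses to S, T, and R → score 1.
S has the best pairwise record.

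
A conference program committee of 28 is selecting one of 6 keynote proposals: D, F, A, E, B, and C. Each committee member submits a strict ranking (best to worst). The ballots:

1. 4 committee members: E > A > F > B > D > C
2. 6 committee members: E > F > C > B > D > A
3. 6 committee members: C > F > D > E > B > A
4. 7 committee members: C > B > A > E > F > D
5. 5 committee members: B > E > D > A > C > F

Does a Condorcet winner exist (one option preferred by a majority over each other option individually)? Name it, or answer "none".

E vs D: 22–6 for E.
E vs F: 22–6 for E.
E vs A: 21–7 for E.
E vs B: 16–12 for E.
E vs C: 15–13 for E.
E beats every other option head-to-head.

E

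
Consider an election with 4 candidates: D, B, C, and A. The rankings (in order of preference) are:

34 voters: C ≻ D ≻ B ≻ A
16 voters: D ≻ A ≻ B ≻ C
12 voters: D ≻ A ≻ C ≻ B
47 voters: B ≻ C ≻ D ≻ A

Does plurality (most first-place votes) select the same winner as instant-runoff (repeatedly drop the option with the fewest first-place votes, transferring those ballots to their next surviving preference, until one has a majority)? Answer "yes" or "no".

Plurality — first-place votes: D 28, B 47, C 34, A 0. Winner: B.
Instant-runoff — R1 D 28, B 47, C 34, A 0 (A out); R2 D 28, B 47, C 34 (D out); R3 B 63, C 46 (B winner). Winner: B.
The two methods agree.

yes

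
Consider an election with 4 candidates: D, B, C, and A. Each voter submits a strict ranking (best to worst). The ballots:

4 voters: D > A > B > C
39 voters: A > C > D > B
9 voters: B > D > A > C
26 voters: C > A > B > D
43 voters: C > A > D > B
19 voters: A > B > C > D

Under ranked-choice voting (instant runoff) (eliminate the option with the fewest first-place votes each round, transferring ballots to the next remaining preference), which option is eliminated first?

D

Round 1: D 4, B 9, C 69, A 58. Eliminate D.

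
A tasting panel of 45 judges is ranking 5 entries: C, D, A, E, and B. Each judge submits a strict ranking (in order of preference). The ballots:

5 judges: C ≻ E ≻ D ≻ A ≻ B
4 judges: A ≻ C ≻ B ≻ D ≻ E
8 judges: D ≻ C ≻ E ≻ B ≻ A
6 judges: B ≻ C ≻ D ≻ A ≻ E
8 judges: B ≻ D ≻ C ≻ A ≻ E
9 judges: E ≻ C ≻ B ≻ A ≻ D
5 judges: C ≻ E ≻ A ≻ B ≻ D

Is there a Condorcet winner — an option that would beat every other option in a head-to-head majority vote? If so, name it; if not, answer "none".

C vs D: 29–16 for C.
C vs A: 41–4 for C.
C vs E: 36–9 for C.
C vs B: 31–14 for C.
C beats every other option head-to-head.

C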